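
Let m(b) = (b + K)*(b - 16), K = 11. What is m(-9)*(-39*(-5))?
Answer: -9750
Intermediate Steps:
m(b) = (-16 + b)*(11 + b) (m(b) = (b + 11)*(b - 16) = (11 + b)*(-16 + b) = (-16 + b)*(11 + b))
m(-9)*(-39*(-5)) = (-176 + (-9)**2 - 5*(-9))*(-39*(-5)) = (-176 + 81 + 45)*195 = -50*195 = -9750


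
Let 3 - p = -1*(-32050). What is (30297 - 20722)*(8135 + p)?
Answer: -228957400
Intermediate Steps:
p = -32047 (p = 3 - (-1)*(-32050) = 3 - 1*32050 = 3 - 32050 = -32047)
(30297 - 20722)*(8135 + p) = (30297 - 20722)*(8135 - 32047) = 9575*(-23912) = -228957400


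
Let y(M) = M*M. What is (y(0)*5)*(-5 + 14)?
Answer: 0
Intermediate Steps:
y(M) = M**2
(y(0)*5)*(-5 + 14) = (0**2*5)*(-5 + 14) = (0*5)*9 = 0*9 = 0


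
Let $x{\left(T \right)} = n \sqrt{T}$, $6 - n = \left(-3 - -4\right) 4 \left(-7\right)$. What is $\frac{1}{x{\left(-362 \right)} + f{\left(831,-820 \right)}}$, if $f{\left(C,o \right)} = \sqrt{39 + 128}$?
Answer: $\frac{1}{\sqrt{167} + 34 i \sqrt{362}} \approx 3.0869 \cdot 10^{-5} - 0.0015452 i$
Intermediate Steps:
$f{\left(C,o \right)} = \sqrt{167}$
$n = 34$ ($n = 6 - \left(-3 - -4\right) 4 \left(-7\right) = 6 - \left(-3 + 4\right) 4 \left(-7\right) = 6 - 1 \cdot 4 \left(-7\right) = 6 - 4 \left(-7\right) = 6 - -28 = 6 + 28 = 34$)
$x{\left(T \right)} = 34 \sqrt{T}$
$\frac{1}{x{\left(-362 \right)} + f{\left(831,-820 \right)}} = \frac{1}{34 \sqrt{-362} + \sqrt{167}} = \frac{1}{34 i \sqrt{362} + \sqrt{167}} = \frac{1}{\sqrt{167} + 34 i \sqrt{362}}$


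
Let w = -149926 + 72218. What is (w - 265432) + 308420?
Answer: -34720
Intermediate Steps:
w = -77708
(w - 265432) + 308420 = (-77708 - 265432) + 308420 = -343140 + 308420 = -34720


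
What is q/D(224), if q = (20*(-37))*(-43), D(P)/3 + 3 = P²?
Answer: 31820/150519 ≈ 0.21140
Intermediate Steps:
D(P) = -9 + 3*P²
q = 31820 (q = -740*(-43) = 31820)
q/D(224) = 31820/(-9 + 3*224²) = 31820/(-9 + 3*50176) = 31820/(-9 + 150528) = 31820/150519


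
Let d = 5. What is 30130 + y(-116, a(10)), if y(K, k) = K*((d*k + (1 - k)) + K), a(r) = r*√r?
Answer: 43470 - 4640*√10 ≈ 28797.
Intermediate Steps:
a(r) = r^(3/2)
y(K, k) = K*(1 + K + 4*k) (y(K, k) = K*((5*k + (1 - k)) + K) = K*((1 + 4*k) + K) = K*(1 + K + 4*k))
30130 + y(-116, a(10)) = 30130 - 116*(1 - 116 + 4*10^(3/2)) = 30130 - 116*(1 - 116 + 4*(10*√10)) = 30130 - 116*(1 - 116 + 40*√10) = 30130 - 116*(-115 + 40*√10) = 30130 + (13340 - 4640*√10) = 43470 - 4640*√10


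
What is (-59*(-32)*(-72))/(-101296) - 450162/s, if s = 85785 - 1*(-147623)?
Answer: -433470627/738853024 ≈ -0.58668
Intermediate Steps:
s = 233408 (s = 85785 + 147623 = 233408)
(-59*(-32)*(-72))/(-101296) - 450162/s = (-59*(-32)*(-72))/(-101296) - 450162/233408 = (1888*(-72))*(-1/101296) - 450162*1/233408 = -135936*(-1/101296) - 225081/116704 = 8496/6331 - 225081/116704 = -433470627/738853024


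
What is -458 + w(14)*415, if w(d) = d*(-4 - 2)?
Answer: -35318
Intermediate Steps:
w(d) = -6*d (w(d) = d*(-6) = -6*d)
-458 + w(14)*415 = -458 - 6*14*415 = -458 - 84*415 = -458 - 34860 = -35318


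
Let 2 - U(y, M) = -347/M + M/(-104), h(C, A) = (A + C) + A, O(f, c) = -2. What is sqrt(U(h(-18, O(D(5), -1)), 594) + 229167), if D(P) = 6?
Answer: sqrt(1518395421543)/2574 ≈ 478.72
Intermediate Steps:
h(C, A) = C + 2*A
U(y, M) = 2 + 347/M + M/104 (U(y, M) = 2 - (-347/M + M/(-104)) = 2 - (-347/M + M*(-1/104)) = 2 - (-347/M - M/104) = 2 + (347/M + M/104) = 2 + 347/M + M/104)
sqrt(U(h(-18, O(D(5), -1)), 594) + 229167) = sqrt((2 + 347/594 + (1/104)*594) + 229167) = sqrt((2 + 347*(1/594) + 297/52) + 229167) = sqrt((2 + 347/594 + 297/52) + 229167) = sqrt(128119/15444 + 229167) = sqrt(3539383267/15444) = sqrt(1518395421543)/2574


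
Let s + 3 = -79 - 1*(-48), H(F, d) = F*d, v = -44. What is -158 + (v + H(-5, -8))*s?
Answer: -22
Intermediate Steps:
s = -34 (s = -3 + (-79 - 1*(-48)) = -3 + (-79 + 48) = -3 - 31 = -34)
-158 + (v + H(-5, -8))*s = -158 + (-44 - 5*(-8))*(-34) = -158 + (-44 + 40)*(-34) = -158 - 4*(-34) = -158 + 136 = -22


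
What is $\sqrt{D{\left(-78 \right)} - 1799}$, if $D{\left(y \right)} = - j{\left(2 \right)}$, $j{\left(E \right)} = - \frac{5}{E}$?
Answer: $\frac{i \sqrt{7186}}{2} \approx 42.385 i$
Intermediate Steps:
$D{\left(y \right)} = \frac{5}{2}$ ($D{\left(y \right)} = - \frac{-5}{2} = \left(-1\right) \left(- \frac{5}{2}\right) = \frac{5}{2}$)
$\sqrt{D{\left(-78 \right)} - 1799} = \sqrt{\frac{5}{2} - 1799} = \sqrt{- \frac{3593}{2}} = \frac{i \sqrt{7186}}{2}$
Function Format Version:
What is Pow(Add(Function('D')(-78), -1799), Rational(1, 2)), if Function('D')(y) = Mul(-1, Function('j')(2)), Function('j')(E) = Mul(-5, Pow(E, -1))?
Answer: Mul(Rational(1, 2), I, Pow(7186, Rational(1, 2))) ≈ Mul(42.385, I)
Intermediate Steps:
Function('D')(y) = Rational(5, 2) (Function('D')(y) = Mul(-1, Mul(-5, Pow(2, -1))) = Mul(-1, Mul(-5, Rational(1, 2))) = Mul(-1, Rational(-5, 2)) = Rational(5, 2))
Pow(Add(Function('D')(-78), -1799), Rational(1, 2)) = Pow(Add(Rational(5, 2), -1799), Rational(1, 2)) = Pow(Rational(-3593, 2), Rational(1, 2)) = Mul(Rational(1, 2), I, Pow(7186, Rational(1, 2)))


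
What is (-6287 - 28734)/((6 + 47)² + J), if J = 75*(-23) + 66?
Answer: -35021/1150 ≈ -30.453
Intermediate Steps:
J = -1659 (J = -1725 + 66 = -1659)
(-6287 - 28734)/((6 + 47)² + J) = (-6287 - 28734)/((6 + 47)² - 1659) = -35021/(53² - 1659) = -35021/(2809 - 1659) = -35021/1150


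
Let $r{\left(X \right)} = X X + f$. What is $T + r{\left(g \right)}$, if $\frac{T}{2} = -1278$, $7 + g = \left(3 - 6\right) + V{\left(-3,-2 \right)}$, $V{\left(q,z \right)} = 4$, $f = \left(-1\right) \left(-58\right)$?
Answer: $-2462$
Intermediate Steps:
$f = 58$
$g = -6$ ($g = -7 + \left(\left(3 - 6\right) + 4\right) = -7 + \left(-3 + 4\right) = -7 + 1 = -6$)
$r{\left(X \right)} = 58 + X^{2}$ ($r{\left(X \right)} = X X + 58 = X^{2} + 58 = 58 + X^{2}$)
$T = -2556$ ($T = 2 \left(-1278\right) = -2556$)
$T + r{\left(g \right)} = -2556 + \left(58 + \left(-6\right)^{2}\right) = -2556 + \left(58 + 36\right) = -2556 + 94 = -2462$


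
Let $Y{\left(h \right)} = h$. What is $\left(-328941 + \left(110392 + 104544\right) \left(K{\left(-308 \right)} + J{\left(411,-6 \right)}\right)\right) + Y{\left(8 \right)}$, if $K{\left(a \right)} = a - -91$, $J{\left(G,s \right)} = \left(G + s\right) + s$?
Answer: $38789419$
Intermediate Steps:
$J{\left(G,s \right)} = G + 2 s$
$K{\left(a \right)} = 91 + a$ ($K{\left(a \right)} = a + 91 = 91 + a$)
$\left(-328941 + \left(110392 + 104544\right) \left(K{\left(-308 \right)} + J{\left(411,-6 \right)}\right)\right) + Y{\left(8 \right)} = \left(-328941 + \left(110392 + 104544\right) \left(\left(91 - 308\right) + \left(411 + 2 \left(-6\right)\right)\right)\right) + 8 = \left(-328941 + 214936 \left(-217 + \left(411 - 12\right)\right)\right) + 8 = \left(-328941 + 214936 \left(-217 + 399\right)\right) + 8 = \left(-328941 + 214936 \cdot 182\right) + 8 = \left(-328941 + 39118352\right) + 8 = 38789411 + 8 = 38789419$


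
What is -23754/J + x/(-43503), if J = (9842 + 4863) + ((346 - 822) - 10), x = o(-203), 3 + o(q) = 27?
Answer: -344570506/206189719 ≈ -1.6711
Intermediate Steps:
o(q) = 24 (o(q) = -3 + 27 = 24)
x = 24
J = 14219 (J = 14705 + (-476 - 10) = 14705 - 486 = 14219)
-23754/J + x/(-43503) = -23754/14219 + 24/(-43503) = -23754*1/14219 + 24*(-1/43503) = -23754/14219 - 8/14501 = -344570506/206189719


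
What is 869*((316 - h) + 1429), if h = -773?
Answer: 2188142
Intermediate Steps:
869*((316 - h) + 1429) = 869*((316 - 1*(-773)) + 1429) = 869*((316 + 773) + 1429) = 869*(1089 + 1429) = 869*2518 = 2188142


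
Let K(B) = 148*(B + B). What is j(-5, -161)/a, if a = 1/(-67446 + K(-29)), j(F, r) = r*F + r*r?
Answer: -2031977780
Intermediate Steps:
K(B) = 296*B (K(B) = 148*(2*B) = 296*B)
j(F, r) = r² + F*r (j(F, r) = F*r + r² = r² + F*r)
a = -1/76030 (a = 1/(-67446 + 296*(-29)) = 1/(-67446 - 8584) = 1/(-76030) = -1/76030 ≈ -1.3153e-5)
j(-5, -161)/a = (-161*(-5 - 161))/(-1/76030) = -161*(-166)*(-76030) = 26726*(-76030) = -2031977780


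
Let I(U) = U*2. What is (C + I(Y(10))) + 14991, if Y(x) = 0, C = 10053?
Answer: 25044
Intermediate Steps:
I(U) = 2*U
(C + I(Y(10))) + 14991 = (10053 + 2*0) + 14991 = (10053 + 0) + 14991 = 10053 + 14991 = 25044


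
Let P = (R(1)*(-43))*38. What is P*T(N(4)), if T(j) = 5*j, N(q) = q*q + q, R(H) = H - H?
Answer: 0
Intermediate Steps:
R(H) = 0
N(q) = q + q² (N(q) = q² + q = q + q²)
P = 0 (P = (0*(-43))*38 = 0*38 = 0)
P*T(N(4)) = 0*(5*(4*(1 + 4))) = 0*(5*(4*5)) = 0*(5*20) = 0*100 = 0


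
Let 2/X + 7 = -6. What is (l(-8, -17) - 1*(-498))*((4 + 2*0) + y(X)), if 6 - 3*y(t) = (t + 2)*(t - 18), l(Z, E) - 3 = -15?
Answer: 1410372/169 ≈ 8345.4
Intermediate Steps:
X = -2/13 (X = 2/(-7 - 6) = 2/(-13) = 2*(-1/13) = -2/13 ≈ -0.15385)
l(Z, E) = -12 (l(Z, E) = 3 - 15 = -12)
y(t) = 2 - (-18 + t)*(2 + t)/3 (y(t) = 2 - (t + 2)*(t - 18)/3 = 2 - (2 + t)*(-18 + t)/3 = 2 - (-18 + t)*(2 + t)/3)
(l(-8, -17) - 1*(-498))*((4 + 2*0) + y(X)) = (-12 - 1*(-498))*((4 + 2*0) + (14 - (-2/13)²/3 + (16/3)*(-2/13))) = (-12 + 498)*((4 + 0) + (14 - ⅓*4/169 - 32/39)) = 486*(4 + (14 - 4/507 - 32/39)) = 486*(4 + 2226/169) = 486*(2902/169) = 1410372/169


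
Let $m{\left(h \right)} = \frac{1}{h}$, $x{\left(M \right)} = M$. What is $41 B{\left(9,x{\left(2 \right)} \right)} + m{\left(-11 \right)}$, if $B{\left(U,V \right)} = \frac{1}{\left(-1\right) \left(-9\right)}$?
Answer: $\frac{442}{99} \approx 4.4646$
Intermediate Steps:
$B{\left(U,V \right)} = \frac{1}{9}$
$41 B{\left(9,x{\left(2 \right)} \right)} + m{\left(-11 \right)} = 41 \cdot \frac{1}{9} + \frac{1}{-11} = \frac{41}{9} - \frac{1}{11} = \frac{442}{99}$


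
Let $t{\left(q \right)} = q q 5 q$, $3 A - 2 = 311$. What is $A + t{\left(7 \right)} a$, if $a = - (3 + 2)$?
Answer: $- \frac{25412}{3} \approx -8470.7$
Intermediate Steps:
$A = \frac{313}{3}$ ($A = \frac{2}{3} + \frac{1}{3} \cdot 311 = \frac{2}{3} + \frac{311}{3} = \frac{313}{3} \approx 104.33$)
$a = -5$ ($a = \left(-1\right) 5 = -5$)
$t{\left(q \right)} = 5 q^{3}$ ($t{\left(q \right)} = q 5 q q = 5 q^{2} q = 5 q^{3}$)
$A + t{\left(7 \right)} a = \frac{313}{3} + 5 \cdot 7^{3} \left(-5\right) = \frac{313}{3} + 5 \cdot 343 \left(-5\right) = \frac{313}{3} + 1715 \left(-5\right) = \frac{313}{3} - 8575 = - \frac{25412}{3}$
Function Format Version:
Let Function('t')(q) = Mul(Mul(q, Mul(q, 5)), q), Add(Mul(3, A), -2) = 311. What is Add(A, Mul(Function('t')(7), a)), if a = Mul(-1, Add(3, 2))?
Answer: Rational(-25412, 3) ≈ -8470.7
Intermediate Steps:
A = Rational(313, 3) (A = Add(Rational(2, 3), Mul(Rational(1, 3), 311)) = Add(Rational(2, 3), Rational(311, 3)) = Rational(313, 3) ≈ 104.33)
a = -5 (a = Mul(-1, 5) = -5)
Function('t')(q) = Mul(5, Pow(q, 3)) (Function('t')(q) = Mul(Mul(q, Mul(5, q)), q) = Mul(Mul(5, Pow(q, 2)), q) = Mul(5, Pow(q, 3)))
Add(A, Mul(Function('t')(7), a)) = Add(Rational(313, 3), Mul(Mul(5, Pow(7, 3)), -5)) = Add(Rational(313, 3), Mul(Mul(5, 343), -5)) = Add(Rational(313, 3), Mul(1715, -5)) = Add(Rational(313, 3), -8575) = Rational(-25412, 3)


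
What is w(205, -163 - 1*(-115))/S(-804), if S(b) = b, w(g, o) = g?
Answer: -205/804 ≈ -0.25498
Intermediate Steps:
w(205, -163 - 1*(-115))/S(-804) = 205/(-804) = 205*(-1/804) = -205/804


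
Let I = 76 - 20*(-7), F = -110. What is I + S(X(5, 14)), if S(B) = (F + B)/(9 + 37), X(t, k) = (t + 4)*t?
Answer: 9871/46 ≈ 214.59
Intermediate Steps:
X(t, k) = t*(4 + t) (X(t, k) = (4 + t)*t = t*(4 + t))
I = 216 (I = 76 + 140 = 216)
S(B) = -55/23 + B/46 (S(B) = (-110 + B)/(9 + 37) = (-110 + B)/46 = (-110 + B)*(1/46) = -55/23 + B/46)
I + S(X(5, 14)) = 216 + (-55/23 + (5*(4 + 5))/46) = 216 + (-55/23 + (5*9)/46) = 216 + (-55/23 + (1/46)*45) = 216 + (-55/23 + 45/46) = 216 - 65/46 = 9871/46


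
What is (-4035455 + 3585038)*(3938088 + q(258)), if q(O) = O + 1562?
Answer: -1774601541636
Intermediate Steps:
q(O) = 1562 + O
(-4035455 + 3585038)*(3938088 + q(258)) = (-4035455 + 3585038)*(3938088 + (1562 + 258)) = -450417*(3938088 + 1820) = -450417*3939908 = -1774601541636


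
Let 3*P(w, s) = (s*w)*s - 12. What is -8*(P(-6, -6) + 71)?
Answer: 40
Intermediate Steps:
P(w, s) = -4 + w*s²/3 (P(w, s) = ((s*w)*s - 12)/3 = (w*s² - 12)/3 = (-12 + w*s²)/3 = -4 + w*s²/3)
-8*(P(-6, -6) + 71) = -8*((-4 + (⅓)*(-6)*(-6)²) + 71) = -8*((-4 + (⅓)*(-6)*36) + 71) = -8*((-4 - 72) + 71) = -8*(-76 + 71) = -8*(-5) = 40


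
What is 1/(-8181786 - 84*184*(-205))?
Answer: -1/5013306 ≈ -1.9947e-7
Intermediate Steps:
1/(-8181786 - 84*184*(-205)) = 1/(-8181786 - 15456*(-205)) = 1/(-8181786 + 3168480) = 1/(-5013306) = -1/5013306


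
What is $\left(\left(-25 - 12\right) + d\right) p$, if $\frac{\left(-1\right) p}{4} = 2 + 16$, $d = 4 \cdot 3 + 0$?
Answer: $1800$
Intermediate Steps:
$d = 12$ ($d = 12 + 0 = 12$)
$p = -72$ ($p = - 4 \left(2 + 16\right) = \left(-4\right) 18 = -72$)
$\left(\left(-25 - 12\right) + d\right) p = \left(\left(-25 - 12\right) + 12\right) \left(-72\right) = \left(-37 + 12\right) \left(-72\right) = \left(-25\right) \left(-72\right) = 1800$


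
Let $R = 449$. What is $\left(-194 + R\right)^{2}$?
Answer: $65025$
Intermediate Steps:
$\left(-194 + R\right)^{2} = \left(-194 + 449\right)^{2} = 255^{2} = 65025$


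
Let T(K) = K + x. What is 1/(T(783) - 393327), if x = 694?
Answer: -1/391850 ≈ -2.5520e-6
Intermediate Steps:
T(K) = 694 + K (T(K) = K + 694 = 694 + K)
1/(T(783) - 393327) = 1/((694 + 783) - 393327) = 1/(1477 - 393327) = 1/(-391850) = -1/391850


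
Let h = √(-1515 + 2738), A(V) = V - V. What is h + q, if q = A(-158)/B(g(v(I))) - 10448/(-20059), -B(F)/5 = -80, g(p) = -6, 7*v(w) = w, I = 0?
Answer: 10448/20059 + √1223 ≈ 35.492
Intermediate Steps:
v(w) = w/7
A(V) = 0
B(F) = 400 (B(F) = -5*(-80) = 400)
h = √1223 ≈ 34.971
q = 10448/20059 (q = 0/400 - 10448/(-20059) = 0*(1/400) - 10448*(-1/20059) = 0 + 10448/20059 = 10448/20059 ≈ 0.52086)
h + q = √1223 + 10448/20059 = 10448/20059 + √1223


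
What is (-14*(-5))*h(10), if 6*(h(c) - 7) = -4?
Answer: 1330/3 ≈ 443.33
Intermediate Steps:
h(c) = 19/3 (h(c) = 7 + (⅙)*(-4) = 7 - ⅔ = 19/3)
(-14*(-5))*h(10) = -14*(-5)*(19/3) = 70*(19/3) = 1330/3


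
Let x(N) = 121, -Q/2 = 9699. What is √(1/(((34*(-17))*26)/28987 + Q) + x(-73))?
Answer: √38258580309136516338/562304854 ≈ 11.000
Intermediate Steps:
Q = -19398 (Q = -2*9699 = -19398)
√(1/(((34*(-17))*26)/28987 + Q) + x(-73)) = √(1/(((34*(-17))*26)/28987 - 19398) + 121) = √(1/(-578*26*(1/28987) - 19398) + 121) = √(1/(-15028*1/28987 - 19398) + 121) = √(1/(-15028/28987 - 19398) + 121) = √(1/(-562304854/28987) + 121) = √(-28987/562304854 + 121) = √(68038858347/562304854) = √38258580309136516338/562304854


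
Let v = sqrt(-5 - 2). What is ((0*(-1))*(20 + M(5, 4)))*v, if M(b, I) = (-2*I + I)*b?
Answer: 0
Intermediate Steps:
M(b, I) = -I*b (M(b, I) = (-I)*b = -I*b)
v = I*sqrt(7) (v = sqrt(-7) = I*sqrt(7) ≈ 2.6458*I)
((0*(-1))*(20 + M(5, 4)))*v = ((0*(-1))*(20 - 1*4*5))*(I*sqrt(7)) = (0*(20 - 20))*(I*sqrt(7)) = (0*0)*(I*sqrt(7)) = 0*(I*sqrt(7)) = 0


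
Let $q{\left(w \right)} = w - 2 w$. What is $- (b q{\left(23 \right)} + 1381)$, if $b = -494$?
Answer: $-12743$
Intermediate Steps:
$q{\left(w \right)} = - w$
$- (b q{\left(23 \right)} + 1381) = - (- 494 \left(\left(-1\right) 23\right) + 1381) = - (\left(-494\right) \left(-23\right) + 1381) = - (11362 + 1381) = \left(-1\right) 12743 = -12743$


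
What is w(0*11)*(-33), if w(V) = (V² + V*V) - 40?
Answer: 1320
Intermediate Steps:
w(V) = -40 + 2*V² (w(V) = (V² + V²) - 40 = 2*V² - 40 = -40 + 2*V²)
w(0*11)*(-33) = (-40 + 2*(0*11)²)*(-33) = (-40 + 2*0²)*(-33) = (-40 + 2*0)*(-33) = (-40 + 0)*(-33) = -40*(-33) = 1320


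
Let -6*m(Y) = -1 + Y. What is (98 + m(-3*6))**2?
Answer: 368449/36 ≈ 10235.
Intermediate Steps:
m(Y) = 1/6 - Y/6 (m(Y) = -(-1 + Y)/6 = 1/6 - Y/6)
(98 + m(-3*6))**2 = (98 + (1/6 - (-1)*6/2))**2 = (98 + (1/6 - 1/6*(-18)))**2 = (98 + (1/6 + 3))**2 = (98 + 19/6)**2 = (607/6)**2 = 368449/36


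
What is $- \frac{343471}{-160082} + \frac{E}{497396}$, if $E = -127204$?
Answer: $\frac{37619507697}{19906036618} \approx 1.8899$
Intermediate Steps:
$- \frac{343471}{-160082} + \frac{E}{497396} = - \frac{343471}{-160082} - \frac{127204}{497396} = \left(-343471\right) \left(- \frac{1}{160082}\right) - \frac{31801}{124349} = \frac{343471}{160082} - \frac{31801}{124349} = \frac{37619507697}{19906036618}$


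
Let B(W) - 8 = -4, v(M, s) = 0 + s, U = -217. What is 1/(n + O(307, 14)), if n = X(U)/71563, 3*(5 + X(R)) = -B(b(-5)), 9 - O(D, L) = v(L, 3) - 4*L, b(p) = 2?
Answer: 214689/13310699 ≈ 0.016129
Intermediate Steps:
v(M, s) = s
O(D, L) = 6 + 4*L (O(D, L) = 9 - (3 - 4*L) = 9 + (-3 + 4*L) = 6 + 4*L)
B(W) = 4 (B(W) = 8 - 4 = 4)
X(R) = -19/3 (X(R) = -5 + (-1*4)/3 = -5 + (⅓)*(-4) = -5 - 4/3 = -19/3)
n = -19/214689 (n = -19/3/71563 = -19/3*1/71563 = -19/214689 ≈ -8.8500e-5)
1/(n + O(307, 14)) = 1/(-19/214689 + (6 + 4*14)) = 1/(-19/214689 + (6 + 56)) = 1/(-19/214689 + 62) = 1/(13310699/214689) = 214689/13310699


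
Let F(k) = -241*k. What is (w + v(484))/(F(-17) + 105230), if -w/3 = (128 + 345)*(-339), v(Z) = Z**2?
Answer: 715297/109327 ≈ 6.5427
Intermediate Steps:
w = 481041 (w = -3*(128 + 345)*(-339) = -1419*(-339) = -3*(-160347) = 481041)
(w + v(484))/(F(-17) + 105230) = (481041 + 484**2)/(-241*(-17) + 105230) = (481041 + 234256)/(4097 + 105230) = 715297/109327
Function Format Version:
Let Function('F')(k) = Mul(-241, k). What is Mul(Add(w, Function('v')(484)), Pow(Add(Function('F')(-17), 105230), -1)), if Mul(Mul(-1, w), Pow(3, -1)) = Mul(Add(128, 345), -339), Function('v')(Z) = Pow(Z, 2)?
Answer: Rational(715297, 109327) ≈ 6.5427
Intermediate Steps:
w = 481041 (w = Mul(-3, Mul(Add(128, 345), -339)) = Mul(-3, Mul(473, -339)) = Mul(-3, -160347) = 481041)
Mul(Add(w, Function('v')(484)), Pow(Add(Function('F')(-17), 105230), -1)) = Mul(Add(481041, Pow(484, 2)), Pow(Add(Mul(-241, -17), 105230), -1)) = Mul(Add(481041, 234256), Pow(Add(4097, 105230), -1)) = Mul(715297, Pow(109327, -1)) = Mul(715297, Rational(1, 109327)) = Rational(715297, 109327)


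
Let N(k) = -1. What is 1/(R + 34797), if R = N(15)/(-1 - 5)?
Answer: 6/208783 ≈ 2.8738e-5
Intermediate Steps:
R = 1/6 (R = -1/(-1 - 5) = -1/(-6) = -1/6*(-1) = 1/6 ≈ 0.16667)
1/(R + 34797) = 1/(1/6 + 34797) = 1/(208783/6) = 6/208783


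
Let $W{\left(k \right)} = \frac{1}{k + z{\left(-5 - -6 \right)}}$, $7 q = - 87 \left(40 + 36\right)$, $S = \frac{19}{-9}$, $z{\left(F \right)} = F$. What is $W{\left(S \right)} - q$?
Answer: $\frac{66057}{70} \approx 943.67$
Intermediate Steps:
$S = - \frac{19}{9}$ ($S = 19 \left(- \frac{1}{9}\right) = - \frac{19}{9} \approx -2.1111$)
$q = - \frac{6612}{7}$ ($q = \frac{\left(-87\right) \left(40 + 36\right)}{7} = \frac{\left(-87\right) 76}{7} = \frac{1}{7} \left(-6612\right) = - \frac{6612}{7} \approx -944.57$)
$W{\left(k \right)} = \frac{1}{1 + k}$ ($W{\left(k \right)} = \frac{1}{k - -1} = \frac{1}{k + \left(-5 + 6\right)} = \frac{1}{k + 1} = \frac{1}{1 + k}$)
$W{\left(S \right)} - q = \frac{1}{1 - \frac{19}{9}} - - \frac{6612}{7} = \frac{1}{- \frac{10}{9}} + \frac{6612}{7} = - \frac{9}{10} + \frac{6612}{7} = \frac{66057}{70}$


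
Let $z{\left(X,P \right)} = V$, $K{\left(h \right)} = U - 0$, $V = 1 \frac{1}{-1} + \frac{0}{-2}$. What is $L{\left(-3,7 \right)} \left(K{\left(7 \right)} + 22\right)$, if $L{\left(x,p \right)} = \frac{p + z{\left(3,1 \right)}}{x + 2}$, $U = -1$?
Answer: $-126$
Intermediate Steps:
$V = -1$ ($V = 1 \left(-1\right) + 0 \left(- \frac{1}{2}\right) = -1 + 0 = -1$)
$K{\left(h \right)} = -1$ ($K{\left(h \right)} = -1 - 0 = -1 + 0 = -1$)
$z{\left(X,P \right)} = -1$
$L{\left(x,p \right)} = \frac{-1 + p}{2 + x}$ ($L{\left(x,p \right)} = \frac{p - 1}{x + 2} = \frac{-1 + p}{2 + x}$)
$L{\left(-3,7 \right)} \left(K{\left(7 \right)} + 22\right) = \frac{-1 + 7}{2 - 3} \left(-1 + 22\right) = \frac{1}{-1} \cdot 6 \cdot 21 = \left(-1\right) 6 \cdot 21 = \left(-6\right) 21 = -126$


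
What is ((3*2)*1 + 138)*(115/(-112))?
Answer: -1035/7 ≈ -147.86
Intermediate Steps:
((3*2)*1 + 138)*(115/(-112)) = (6*1 + 138)*(115*(-1/112)) = (6 + 138)*(-115/112) = 144*(-115/112) = -1035/7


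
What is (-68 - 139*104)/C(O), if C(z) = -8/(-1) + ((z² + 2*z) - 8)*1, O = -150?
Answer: -3631/5550 ≈ -0.65423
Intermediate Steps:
C(z) = z² + 2*z (C(z) = -8*(-1) + (-8 + z² + 2*z)*1 = 8 + (-8 + z² + 2*z) = z² + 2*z)
(-68 - 139*104)/C(O) = (-68 - 139*104)/((-150*(2 - 150))) = (-68 - 14456)/((-150*(-148))) = -14524/22200 = -14524*1/22200 = -3631/5550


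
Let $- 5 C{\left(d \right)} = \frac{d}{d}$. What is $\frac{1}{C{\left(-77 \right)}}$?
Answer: $-5$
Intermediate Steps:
$C{\left(d \right)} = - \frac{1}{5}$ ($C{\left(d \right)} = - \frac{d \frac{1}{d}}{5} = \left(- \frac{1}{5}\right) 1 = - \frac{1}{5}$)
$\frac{1}{C{\left(-77 \right)}} = \frac{1}{- \frac{1}{5}} = -5$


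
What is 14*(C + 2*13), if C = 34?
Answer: 840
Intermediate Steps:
14*(C + 2*13) = 14*(34 + 2*13) = 14*(34 + 26) = 14*60 = 840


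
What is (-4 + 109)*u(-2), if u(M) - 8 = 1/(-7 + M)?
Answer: 2485/3 ≈ 828.33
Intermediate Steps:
u(M) = 8 + 1/(-7 + M)
(-4 + 109)*u(-2) = (-4 + 109)*((-55 + 8*(-2))/(-7 - 2)) = 105*((-55 - 16)/(-9)) = 105*(-1/9*(-71)) = 105*(71/9) = 2485/3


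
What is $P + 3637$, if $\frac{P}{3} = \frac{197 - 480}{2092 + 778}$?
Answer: $\frac{10437341}{2870} \approx 3636.7$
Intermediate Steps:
$P = - \frac{849}{2870}$ ($P = 3 \frac{197 - 480}{2092 + 778} = 3 \left(- \frac{283}{2870}\right) = - \frac{849}{2870} \approx -0.29582$)
$P + 3637 = - \frac{849}{2870} + 3637 = \frac{10437341}{2870}$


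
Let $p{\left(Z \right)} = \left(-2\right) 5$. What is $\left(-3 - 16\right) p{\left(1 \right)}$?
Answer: $190$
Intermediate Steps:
$p{\left(Z \right)} = -10$
$\left(-3 - 16\right) p{\left(1 \right)} = \left(-3 - 16\right) \left(-10\right) = \left(-19\right) \left(-10\right) = 190$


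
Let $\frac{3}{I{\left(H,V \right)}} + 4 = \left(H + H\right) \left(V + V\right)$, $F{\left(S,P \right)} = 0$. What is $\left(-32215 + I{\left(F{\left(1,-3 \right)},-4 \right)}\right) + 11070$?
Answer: $- \frac{84583}{4} \approx -21146.0$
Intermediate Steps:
$I{\left(H,V \right)} = \frac{3}{-4 + 4 H V}$ ($I{\left(H,V \right)} = \frac{3}{-4 + \left(H + H\right) \left(V + V\right)} = \frac{3}{-4 + 2 H 2 V} = \frac{3}{-4 + 4 H V}$)
$\left(-32215 + I{\left(F{\left(1,-3 \right)},-4 \right)}\right) + 11070 = \left(-32215 + \frac{3}{4 \left(-1 + 0 \left(-4\right)\right)}\right) + 11070 = \left(-32215 + \frac{3}{4 \left(-1 + 0\right)}\right) + 11070 = \left(-32215 + \frac{3}{4 \left(-1\right)}\right) + 11070 = \left(-32215 + \frac{3}{4} \left(-1\right)\right) + 11070 = \left(-32215 - \frac{3}{4}\right) + 11070 = - \frac{128863}{4} + 11070 = - \frac{84583}{4}$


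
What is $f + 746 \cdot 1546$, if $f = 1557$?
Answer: $1154873$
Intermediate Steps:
$f + 746 \cdot 1546 = 1557 + 746 \cdot 1546 = 1557 + 1153316 = 1154873$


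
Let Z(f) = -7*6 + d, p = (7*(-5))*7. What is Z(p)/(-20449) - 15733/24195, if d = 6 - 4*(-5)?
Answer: -321336997/494763555 ≈ -0.64948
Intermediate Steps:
d = 26 (d = 6 + 20 = 26)
p = -245 (p = -35*7 = -245)
Z(f) = -16 (Z(f) = -7*6 + 26 = -42 + 26 = -16)
Z(p)/(-20449) - 15733/24195 = -16/(-20449) - 15733/24195 = -16*(-1/20449) - 15733*1/24195 = 16/20449 - 15733/24195 = -321336997/494763555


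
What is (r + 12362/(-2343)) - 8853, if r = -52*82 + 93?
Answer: -30527594/2343 ≈ -13029.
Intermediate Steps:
r = -4171 (r = -4264 + 93 = -4171)
(r + 12362/(-2343)) - 8853 = (-4171 + 12362/(-2343)) - 8853 = (-4171 + 12362*(-1/2343)) - 8853 = (-4171 - 12362/2343) - 8853 = -9785015/2343 - 8853 = -30527594/2343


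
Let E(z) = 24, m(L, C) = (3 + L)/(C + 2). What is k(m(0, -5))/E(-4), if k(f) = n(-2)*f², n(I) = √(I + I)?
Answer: I/12 ≈ 0.083333*I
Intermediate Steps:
m(L, C) = (3 + L)/(2 + C)
n(I) = √2*√I (n(I) = √(2*I) = √2*√I)
k(f) = 2*I*f² (k(f) = (√2*√(-2))*f² = (√2*(I*√2))*f² = (2*I)*f² = 2*I*f²)
k(m(0, -5))/E(-4) = (2*I*((3 + 0)/(2 - 5))²)/24 = (2*I*(3/(-3))²)*(1/24) = (2*I*(-⅓*3)²)*(1/24) = (2*I*(-1)²)*(1/24) = (2*I*1)*(1/24) = (2*I)*(1/24) = I/12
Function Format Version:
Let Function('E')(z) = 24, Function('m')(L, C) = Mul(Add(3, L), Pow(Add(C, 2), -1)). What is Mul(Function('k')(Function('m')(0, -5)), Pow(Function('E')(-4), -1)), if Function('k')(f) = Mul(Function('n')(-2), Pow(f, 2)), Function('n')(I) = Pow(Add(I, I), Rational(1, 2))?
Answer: Mul(Rational(1, 12), I) ≈ Mul(0.083333, I)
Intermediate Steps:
Function('m')(L, C) = Mul(Pow(Add(2, C), -1), Add(3, L)) (Function('m')(L, C) = Mul(Add(3, L), Pow(Add(2, C), -1)) = Mul(Pow(Add(2, C), -1), Add(3, L)))
Function('n')(I) = Mul(Pow(2, Rational(1, 2)), Pow(I, Rational(1, 2))) (Function('n')(I) = Pow(Mul(2, I), Rational(1, 2)) = Mul(Pow(2, Rational(1, 2)), Pow(I, Rational(1, 2))))
Function('k')(f) = Mul(2, I, Pow(f, 2)) (Function('k')(f) = Mul(Mul(Pow(2, Rational(1, 2)), Pow(-2, Rational(1, 2))), Pow(f, 2)) = Mul(Mul(Pow(2, Rational(1, 2)), Mul(I, Pow(2, Rational(1, 2)))), Pow(f, 2)) = Mul(Mul(2, I), Pow(f, 2)) = Mul(2, I, Pow(f, 2)))
Mul(Function('k')(Function('m')(0, -5)), Pow(Function('E')(-4), -1)) = Mul(Mul(2, I, Pow(Mul(Pow(Add(2, -5), -1), Add(3, 0)), 2)), Pow(24, -1)) = Mul(Mul(2, I, Pow(Mul(Pow(-3, -1), 3), 2)), Rational(1, 24)) = Mul(Mul(2, I, Pow(Mul(Rational(-1, 3), 3), 2)), Rational(1, 24)) = Mul(Mul(2, I, Pow(-1, 2)), Rational(1, 24)) = Mul(Mul(2, I, 1), Rational(1, 24)) = Mul(Mul(2, I), Rational(1, 24)) = Mul(Rational(1, 12), I)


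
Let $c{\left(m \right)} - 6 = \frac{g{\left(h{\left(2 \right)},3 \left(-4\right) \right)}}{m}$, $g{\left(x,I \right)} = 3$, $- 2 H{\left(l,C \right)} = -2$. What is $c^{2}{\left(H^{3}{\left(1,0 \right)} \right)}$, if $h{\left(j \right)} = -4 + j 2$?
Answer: $81$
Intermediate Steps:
$H{\left(l,C \right)} = 1$ ($H{\left(l,C \right)} = \left(- \frac{1}{2}\right) \left(-2\right) = 1$)
$h{\left(j \right)} = -4 + 2 j$
$c{\left(m \right)} = 6 + \frac{3}{m}$
$c^{2}{\left(H^{3}{\left(1,0 \right)} \right)} = \left(6 + \frac{3}{1^{3}}\right)^{2} = \left(6 + \frac{3}{1}\right)^{2} = \left(6 + 3 \cdot 1\right)^{2} = \left(6 + 3\right)^{2} = 9^{2} = 81$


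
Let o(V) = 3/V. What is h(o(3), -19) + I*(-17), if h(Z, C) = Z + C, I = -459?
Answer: 7785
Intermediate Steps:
h(Z, C) = C + Z
h(o(3), -19) + I*(-17) = (-19 + 3/3) - 459*(-17) = (-19 + 3*(1/3)) + 7803 = (-19 + 1) + 7803 = -18 + 7803 = 7785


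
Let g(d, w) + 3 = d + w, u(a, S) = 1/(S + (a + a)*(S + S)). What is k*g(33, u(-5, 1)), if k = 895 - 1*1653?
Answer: -431302/19 ≈ -22700.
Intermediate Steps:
u(a, S) = 1/(S + 4*S*a) (u(a, S) = 1/(S + (2*a)*(2*S)) = 1/(S + 4*S*a))
g(d, w) = -3 + d + w (g(d, w) = -3 + (d + w) = -3 + d + w)
k = -758 (k = 895 - 1653 = -758)
k*g(33, u(-5, 1)) = -758*(-3 + 33 + 1/(1*(1 + 4*(-5)))) = -758*(-3 + 33 + 1/(1 - 20)) = -758*(-3 + 33 + 1/(-19)) = -758*(-3 + 33 + 1*(-1/19)) = -758*(-3 + 33 - 1/19) = -758*569/19 = -431302/19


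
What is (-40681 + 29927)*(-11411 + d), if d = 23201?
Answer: -126789660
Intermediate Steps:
(-40681 + 29927)*(-11411 + d) = (-40681 + 29927)*(-11411 + 23201) = -10754*11790 = -126789660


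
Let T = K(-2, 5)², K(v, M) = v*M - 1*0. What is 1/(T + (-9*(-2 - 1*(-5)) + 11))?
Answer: 1/84 ≈ 0.011905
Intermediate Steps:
K(v, M) = M*v (K(v, M) = M*v + 0 = M*v)
T = 100 (T = (5*(-2))² = (-10)² = 100)
1/(T + (-9*(-2 - 1*(-5)) + 11)) = 1/(100 + (-9*(-2 - 1*(-5)) + 11)) = 1/(100 + (-9*(-2 + 5) + 11)) = 1/(100 + (-9*3 + 11)) = 1/(100 + (-27 + 11)) = 1/(100 - 16) = 1/84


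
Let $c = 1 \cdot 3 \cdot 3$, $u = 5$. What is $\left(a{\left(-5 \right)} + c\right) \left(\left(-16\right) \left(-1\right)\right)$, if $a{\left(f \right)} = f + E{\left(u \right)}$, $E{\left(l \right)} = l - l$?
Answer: $64$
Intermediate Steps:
$c = 9$ ($c = 3 \cdot 3 = 9$)
$E{\left(l \right)} = 0$
$a{\left(f \right)} = f$ ($a{\left(f \right)} = f + 0 = f$)
$\left(a{\left(-5 \right)} + c\right) \left(\left(-16\right) \left(-1\right)\right) = \left(-5 + 9\right) \left(\left(-16\right) \left(-1\right)\right) = 4 \cdot 16 = 64$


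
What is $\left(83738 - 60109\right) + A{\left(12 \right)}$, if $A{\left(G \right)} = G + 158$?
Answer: $23799$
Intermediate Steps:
$A{\left(G \right)} = 158 + G$
$\left(83738 - 60109\right) + A{\left(12 \right)} = \left(83738 - 60109\right) + \left(158 + 12\right) = 23629 + 170 = 23799$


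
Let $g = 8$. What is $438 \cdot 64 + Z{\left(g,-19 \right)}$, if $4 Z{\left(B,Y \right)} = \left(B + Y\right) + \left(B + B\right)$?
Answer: $\frac{112133}{4} \approx 28033.0$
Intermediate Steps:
$Z{\left(B,Y \right)} = \frac{Y}{4} + \frac{3 B}{4}$ ($Z{\left(B,Y \right)} = \frac{\left(B + Y\right) + \left(B + B\right)}{4} = \frac{\left(B + Y\right) + 2 B}{4} = \frac{Y + 3 B}{4} = \frac{Y}{4} + \frac{3 B}{4}$)
$438 \cdot 64 + Z{\left(g,-19 \right)} = 438 \cdot 64 + \left(\frac{1}{4} \left(-19\right) + \frac{3}{4} \cdot 8\right) = 28032 + \left(- \frac{19}{4} + 6\right) = 28032 + \frac{5}{4} = \frac{112133}{4}$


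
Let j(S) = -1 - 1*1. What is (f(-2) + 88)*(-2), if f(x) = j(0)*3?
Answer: -164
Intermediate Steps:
j(S) = -2 (j(S) = -1 - 1 = -2)
f(x) = -6 (f(x) = -2*3 = -6)
(f(-2) + 88)*(-2) = (-6 + 88)*(-2) = 82*(-2) = -164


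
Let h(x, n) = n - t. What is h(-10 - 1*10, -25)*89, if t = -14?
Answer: -979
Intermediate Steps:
h(x, n) = 14 + n (h(x, n) = n - 1*(-14) = n + 14 = 14 + n)
h(-10 - 1*10, -25)*89 = (14 - 25)*89 = -11*89 = -979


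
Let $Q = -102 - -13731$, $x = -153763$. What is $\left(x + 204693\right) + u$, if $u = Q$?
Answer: $64559$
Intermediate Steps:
$Q = 13629$ ($Q = -102 + 13731 = 13629$)
$u = 13629$
$\left(x + 204693\right) + u = \left(-153763 + 204693\right) + 13629 = 50930 + 13629 = 64559$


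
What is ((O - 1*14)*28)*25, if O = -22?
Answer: -25200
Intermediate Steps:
((O - 1*14)*28)*25 = ((-22 - 1*14)*28)*25 = ((-22 - 14)*28)*25 = -36*28*25 = -1008*25 = -25200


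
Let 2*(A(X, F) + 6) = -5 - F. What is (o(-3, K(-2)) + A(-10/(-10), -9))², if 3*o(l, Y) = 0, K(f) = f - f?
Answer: 16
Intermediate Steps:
K(f) = 0
o(l, Y) = 0 (o(l, Y) = (⅓)*0 = 0)
A(X, F) = -17/2 - F/2 (A(X, F) = -6 + (-5 - F)/2 = -6 + (-5/2 - F/2) = -17/2 - F/2)
(o(-3, K(-2)) + A(-10/(-10), -9))² = (0 + (-17/2 - ½*(-9)))² = (0 + (-17/2 + 9/2))² = (0 - 4)² = (-4)² = 16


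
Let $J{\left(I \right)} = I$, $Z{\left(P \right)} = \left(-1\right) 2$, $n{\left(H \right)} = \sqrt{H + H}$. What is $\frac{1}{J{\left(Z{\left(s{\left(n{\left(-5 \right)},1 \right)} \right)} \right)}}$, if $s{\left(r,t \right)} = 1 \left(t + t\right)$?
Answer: $- \frac{1}{2} \approx -0.5$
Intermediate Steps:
$n{\left(H \right)} = \sqrt{2} \sqrt{H}$ ($n{\left(H \right)} = \sqrt{2 H} = \sqrt{2} \sqrt{H}$)
$s{\left(r,t \right)} = 2 t$ ($s{\left(r,t \right)} = 1 \cdot 2 t = 2 t$)
$Z{\left(P \right)} = -2$
$\frac{1}{J{\left(Z{\left(s{\left(n{\left(-5 \right)},1 \right)} \right)} \right)}} = \frac{1}{-2} = - \frac{1}{2}$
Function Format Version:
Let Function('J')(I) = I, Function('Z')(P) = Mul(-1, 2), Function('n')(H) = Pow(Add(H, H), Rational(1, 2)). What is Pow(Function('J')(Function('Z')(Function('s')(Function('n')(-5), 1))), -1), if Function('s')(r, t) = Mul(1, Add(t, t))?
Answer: Rational(-1, 2) ≈ -0.50000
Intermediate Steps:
Function('n')(H) = Mul(Pow(2, Rational(1, 2)), Pow(H, Rational(1, 2))) (Function('n')(H) = Pow(Mul(2, H), Rational(1, 2)) = Mul(Pow(2, Rational(1, 2)), Pow(H, Rational(1, 2))))
Function('s')(r, t) = Mul(2, t) (Function('s')(r, t) = Mul(1, Mul(2, t)) = Mul(2, t))
Function('Z')(P) = -2
Pow(Function('J')(Function('Z')(Function('s')(Function('n')(-5), 1))), -1) = Pow(-2, -1) = Rational(-1, 2)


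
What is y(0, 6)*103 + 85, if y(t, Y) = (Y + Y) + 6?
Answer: 1939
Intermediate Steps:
y(t, Y) = 6 + 2*Y (y(t, Y) = 2*Y + 6 = 6 + 2*Y)
y(0, 6)*103 + 85 = (6 + 2*6)*103 + 85 = (6 + 12)*103 + 85 = 18*103 + 85 = 1854 + 85 = 1939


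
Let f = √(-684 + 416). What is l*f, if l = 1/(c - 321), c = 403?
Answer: I*√67/41 ≈ 0.19964*I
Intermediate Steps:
f = 2*I*√67 (f = √(-268) = 2*I*√67 ≈ 16.371*I)
l = 1/82 (l = 1/(403 - 321) = 1/82 ≈ 0.012195)
l*f = (2*I*√67)/82 = I*√67/41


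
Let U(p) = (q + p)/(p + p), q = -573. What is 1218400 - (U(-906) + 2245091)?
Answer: -620121857/604 ≈ -1.0267e+6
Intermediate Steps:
U(p) = (-573 + p)/(2*p) (U(p) = (-573 + p)/(p + p) = (-573 + p)/((2*p)) = (-573 + p)*(1/(2*p)) = (-573 + p)/(2*p))
1218400 - (U(-906) + 2245091) = 1218400 - ((½)*(-573 - 906)/(-906) + 2245091) = 1218400 - ((½)*(-1/906)*(-1479) + 2245091) = 1218400 - (493/604 + 2245091) = 1218400 - 1*1356035457/604 = 1218400 - 1356035457/604 = -620121857/604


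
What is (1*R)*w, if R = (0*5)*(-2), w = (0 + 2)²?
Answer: 0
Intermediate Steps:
w = 4 (w = 2² = 4)
R = 0 (R = 0*(-2) = 0)
(1*R)*w = (1*0)*4 = 0*4 = 0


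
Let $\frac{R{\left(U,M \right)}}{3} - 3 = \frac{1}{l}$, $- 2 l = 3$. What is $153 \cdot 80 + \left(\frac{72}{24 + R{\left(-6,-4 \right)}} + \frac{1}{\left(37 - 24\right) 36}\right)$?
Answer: $\frac{177611647}{14508} \approx 12242.0$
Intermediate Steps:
$l = - \frac{3}{2}$ ($l = \left(- \frac{1}{2}\right) 3 = - \frac{3}{2} \approx -1.5$)
$R{\left(U,M \right)} = 7$ ($R{\left(U,M \right)} = 9 + \frac{3}{- \frac{3}{2}} = 9 + 3 \left(- \frac{2}{3}\right) = 9 - 2 = 7$)
$153 \cdot 80 + \left(\frac{72}{24 + R{\left(-6,-4 \right)}} + \frac{1}{\left(37 - 24\right) 36}\right) = 153 \cdot 80 + \left(\frac{72}{24 + 7} + \frac{1}{\left(37 - 24\right) 36}\right) = 12240 + \left(\frac{72}{31} + \frac{1}{13} \cdot \frac{1}{36}\right) = 12240 + \left(72 \cdot \frac{1}{31} + \frac{1}{13} \cdot \frac{1}{36}\right) = 12240 + \left(\frac{72}{31} + \frac{1}{468}\right) = 12240 + \frac{33727}{14508} = \frac{177611647}{14508}$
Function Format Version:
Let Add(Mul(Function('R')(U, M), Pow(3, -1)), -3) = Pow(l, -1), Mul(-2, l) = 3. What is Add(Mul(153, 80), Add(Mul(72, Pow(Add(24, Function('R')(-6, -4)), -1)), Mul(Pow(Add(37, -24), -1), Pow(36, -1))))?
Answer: Rational(177611647, 14508) ≈ 12242.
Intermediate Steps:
l = Rational(-3, 2) (l = Mul(Rational(-1, 2), 3) = Rational(-3, 2) ≈ -1.5000)
Function('R')(U, M) = 7 (Function('R')(U, M) = Add(9, Mul(3, Pow(Rational(-3, 2), -1))) = Add(9, Mul(3, Rational(-2, 3))) = Add(9, -2) = 7)
Add(Mul(153, 80), Add(Mul(72, Pow(Add(24, Function('R')(-6, -4)), -1)), Mul(Pow(Add(37, -24), -1), Pow(36, -1)))) = Add(Mul(153, 80), Add(Mul(72, Pow(Add(24, 7), -1)), Mul(Pow(Add(37, -24), -1), Pow(36, -1)))) = Add(12240, Add(Mul(72, Pow(31, -1)), Mul(Pow(13, -1), Rational(1, 36)))) = Add(12240, Add(Mul(72, Rational(1, 31)), Mul(Rational(1, 13), Rational(1, 36)))) = Add(12240, Add(Rational(72, 31), Rational(1, 468))) = Add(12240, Rational(33727, 14508)) = Rational(177611647, 14508)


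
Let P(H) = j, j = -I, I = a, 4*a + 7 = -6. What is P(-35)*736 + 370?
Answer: 2762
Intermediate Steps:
a = -13/4 (a = -7/4 + (¼)*(-6) = -7/4 - 3/2 = -13/4 ≈ -3.2500)
I = -13/4 ≈ -3.2500
j = 13/4 (j = -1*(-13/4) = 13/4 ≈ 3.2500)
P(H) = 13/4
P(-35)*736 + 370 = (13/4)*736 + 370 = 2392 + 370 = 2762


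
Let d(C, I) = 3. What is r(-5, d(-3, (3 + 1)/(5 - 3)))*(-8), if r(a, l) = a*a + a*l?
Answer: -80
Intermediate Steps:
r(a, l) = a² + a*l
r(-5, d(-3, (3 + 1)/(5 - 3)))*(-8) = -5*(-5 + 3)*(-8) = -5*(-2)*(-8) = 10*(-8) = -80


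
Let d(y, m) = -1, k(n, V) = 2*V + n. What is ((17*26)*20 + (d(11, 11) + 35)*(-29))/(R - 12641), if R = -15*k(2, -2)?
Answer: -7854/12611 ≈ -0.62279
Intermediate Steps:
k(n, V) = n + 2*V
R = 30 (R = -15*(2 + 2*(-2)) = -15*(2 - 4) = -15*(-2) = 30)
((17*26)*20 + (d(11, 11) + 35)*(-29))/(R - 12641) = ((17*26)*20 + (-1 + 35)*(-29))/(30 - 12641) = (442*20 + 34*(-29))/(-12611) = (8840 - 986)*(-1/12611) = 7854*(-1/12611) = -7854/12611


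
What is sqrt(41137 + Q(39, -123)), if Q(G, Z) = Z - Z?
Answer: sqrt(41137) ≈ 202.82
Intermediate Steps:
Q(G, Z) = 0
sqrt(41137 + Q(39, -123)) = sqrt(41137 + 0) = sqrt(41137)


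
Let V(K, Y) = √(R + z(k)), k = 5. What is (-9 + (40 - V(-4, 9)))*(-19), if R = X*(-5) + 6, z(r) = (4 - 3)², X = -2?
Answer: -589 + 19*√17 ≈ -510.66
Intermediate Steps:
z(r) = 1 (z(r) = 1² = 1)
R = 16 (R = -2*(-5) + 6 = 10 + 6 = 16)
V(K, Y) = √17 (V(K, Y) = √(16 + 1) = √17)
(-9 + (40 - V(-4, 9)))*(-19) = (-9 + (40 - √17))*(-19) = (31 - √17)*(-19) = -589 + 19*√17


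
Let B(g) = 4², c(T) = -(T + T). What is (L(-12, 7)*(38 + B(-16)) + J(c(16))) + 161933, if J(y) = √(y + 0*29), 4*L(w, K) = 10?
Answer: 162068 + 4*I*√2 ≈ 1.6207e+5 + 5.6569*I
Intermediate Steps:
L(w, K) = 5/2 (L(w, K) = (¼)*10 = 5/2)
c(T) = -2*T
B(g) = 16
J(y) = √y (J(y) = √(y + 0) = √y)
(L(-12, 7)*(38 + B(-16)) + J(c(16))) + 161933 = (5*(38 + 16)/2 + √(-2*16)) + 161933 = ((5/2)*54 + √(-32)) + 161933 = (135 + 4*I*√2) + 161933 = 162068 + 4*I*√2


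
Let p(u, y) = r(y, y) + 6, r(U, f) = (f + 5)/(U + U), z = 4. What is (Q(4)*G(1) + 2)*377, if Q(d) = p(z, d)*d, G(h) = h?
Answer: 22997/2 ≈ 11499.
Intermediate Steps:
r(U, f) = (5 + f)/(2*U) (r(U, f) = (5 + f)/((2*U)) = (5 + f)*(1/(2*U)) = (5 + f)/(2*U))
p(u, y) = 6 + (5 + y)/(2*y) (p(u, y) = (5 + y)/(2*y) + 6 = 6 + (5 + y)/(2*y))
Q(d) = 5/2 + 13*d/2 (Q(d) = ((5 + 13*d)/(2*d))*d = 5/2 + 13*d/2)
(Q(4)*G(1) + 2)*377 = ((5/2 + (13/2)*4)*1 + 2)*377 = ((5/2 + 26)*1 + 2)*377 = ((57/2)*1 + 2)*377 = (57/2 + 2)*377 = (61/2)*377 = 22997/2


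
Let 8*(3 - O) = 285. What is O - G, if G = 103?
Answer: -1085/8 ≈ -135.63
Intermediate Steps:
O = -261/8 (O = 3 - 1/8*285 = 3 - 285/8 = -261/8 ≈ -32.625)
O - G = -261/8 - 1*103 = -261/8 - 103 = -1085/8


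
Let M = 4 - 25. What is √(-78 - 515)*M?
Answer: -21*I*√593 ≈ -511.38*I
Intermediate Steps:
M = -21
√(-78 - 515)*M = √(-78 - 515)*(-21) = √(-593)*(-21) = (I*√593)*(-21) = -21*I*√593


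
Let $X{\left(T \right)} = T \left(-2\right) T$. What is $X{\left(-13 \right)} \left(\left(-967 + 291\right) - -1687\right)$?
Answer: $-341718$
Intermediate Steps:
$X{\left(T \right)} = - 2 T^{2}$ ($X{\left(T \right)} = - 2 T T = - 2 T^{2}$)
$X{\left(-13 \right)} \left(\left(-967 + 291\right) - -1687\right) = - 2 \left(-13\right)^{2} \left(\left(-967 + 291\right) - -1687\right) = \left(-2\right) 169 \left(-676 + 1687\right) = \left(-338\right) 1011 = -341718$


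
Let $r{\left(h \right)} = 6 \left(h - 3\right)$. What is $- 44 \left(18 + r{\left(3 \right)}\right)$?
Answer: $-792$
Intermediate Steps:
$r{\left(h \right)} = -18 + 6 h$ ($r{\left(h \right)} = 6 \left(-3 + h\right) = -18 + 6 h$)
$- 44 \left(18 + r{\left(3 \right)}\right) = - 44 \left(18 + \left(-18 + 6 \cdot 3\right)\right) = - 44 \left(18 + \left(-18 + 18\right)\right) = - 44 \left(18 + 0\right) = \left(-44\right) 18 = -792$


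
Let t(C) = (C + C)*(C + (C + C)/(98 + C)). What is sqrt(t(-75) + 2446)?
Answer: 2*sqrt(1940671)/23 ≈ 121.14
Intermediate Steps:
t(C) = 2*C*(C + 2*C/(98 + C)) (t(C) = (2*C)*(C + (2*C)/(98 + C)) = (2*C)*(C + 2*C/(98 + C)) = 2*C*(C + 2*C/(98 + C)))
sqrt(t(-75) + 2446) = sqrt(2*(-75)**2*(100 - 75)/(98 - 75) + 2446) = sqrt(2*5625*25/23 + 2446) = sqrt(2*5625*(1/23)*25 + 2446) = sqrt(281250/23 + 2446) = sqrt(337508/23) = 2*sqrt(1940671)/23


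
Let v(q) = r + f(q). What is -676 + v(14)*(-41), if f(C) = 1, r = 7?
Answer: -1004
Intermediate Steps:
v(q) = 8 (v(q) = 7 + 1 = 8)
-676 + v(14)*(-41) = -676 + 8*(-41) = -676 - 328 = -1004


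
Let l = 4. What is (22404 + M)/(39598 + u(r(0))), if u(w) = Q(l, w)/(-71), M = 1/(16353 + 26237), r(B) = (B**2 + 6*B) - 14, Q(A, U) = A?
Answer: 67747231631/119739825860 ≈ 0.56579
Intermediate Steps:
r(B) = -14 + B**2 + 6*B
M = 1/42590 ≈ 2.3480e-5
u(w) = -4/71 (u(w) = 4/(-71) = 4*(-1/71) = -4/71)
(22404 + M)/(39598 + u(r(0))) = (22404 + 1/42590)/(39598 - 4/71) = 954186361/(42590*(2811454/71)) = (954186361/42590)*(71/2811454) = 67747231631/119739825860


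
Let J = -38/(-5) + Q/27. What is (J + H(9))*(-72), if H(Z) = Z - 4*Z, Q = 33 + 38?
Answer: 18112/15 ≈ 1207.5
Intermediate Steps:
Q = 71
H(Z) = -3*Z
J = 1381/135 (J = -38/(-5) + 71/27 = -38*(-1/5) + 71*(1/27) = 38/5 + 71/27 = 1381/135 ≈ 10.230)
(J + H(9))*(-72) = (1381/135 - 3*9)*(-72) = (1381/135 - 27)*(-72) = -2264/135*(-72) = 18112/15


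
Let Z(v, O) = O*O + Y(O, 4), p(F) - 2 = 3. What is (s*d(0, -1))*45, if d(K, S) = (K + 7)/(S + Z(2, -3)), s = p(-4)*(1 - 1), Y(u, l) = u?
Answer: 0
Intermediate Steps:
p(F) = 5 (p(F) = 2 + 3 = 5)
Z(v, O) = O + O² (Z(v, O) = O*O + O = O² + O = O + O²)
s = 0 (s = 5*(1 - 1) = 5*0 = 0)
d(K, S) = (7 + K)/(6 + S) (d(K, S) = (K + 7)/(S - 3*(1 - 3)) = (7 + K)/(S - 3*(-2)) = (7 + K)/(S + 6) = (7 + K)/(6 + S))
(s*d(0, -1))*45 = (0*((7 + 0)/(6 - 1)))*45 = (0*(7/5))*45 = 0*45 = 0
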